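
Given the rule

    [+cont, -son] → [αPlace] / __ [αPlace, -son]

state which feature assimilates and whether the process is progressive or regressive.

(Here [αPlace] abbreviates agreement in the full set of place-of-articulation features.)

regressive place assimilation

The rule copies the place features (abbreviated [Place]) from the environment onto the target, so the assimilating feature is place.
The conditioning segment sits to the right of the focus bar, meaning the trigger follows the segment that changes — regressive assimilation.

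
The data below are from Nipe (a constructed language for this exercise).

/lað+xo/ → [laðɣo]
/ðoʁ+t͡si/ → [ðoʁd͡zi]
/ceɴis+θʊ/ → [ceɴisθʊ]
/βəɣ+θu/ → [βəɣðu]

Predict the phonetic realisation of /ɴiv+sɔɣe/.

The data show progressive voicing assimilation: /x/ → [ɣ] after /ð/; /t͡s/ → [d͡z] after /ʁ/; /θ/ → [ð] after /ɣ/. In each pair only voicing changes, matching the preceding consonant, while place and manner stay constant.
No alternation appears in [ceɴisθʊ]: there the adjacent consonants already agree in voicing (/θ/ and /s/ are both voiceless), so this form is consistent with the same rule.
/s/ is a voiceless alveolar fricative. The preceding trigger /v/ is voiced, so /s/ must become voiced as well.
A voiced alveolar fricative is [z], so the surface segment is [z].

[ɴivzɔɣe]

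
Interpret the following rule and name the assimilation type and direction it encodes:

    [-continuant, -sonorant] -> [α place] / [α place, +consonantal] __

progressive place assimilation

The shared variable α links the value of the place features (abbreviated [place]) on the target to the same value on the neighbouring segment, so place is the feature that assimilates.
The conditioning segment sits to the left of the focus bar, meaning the trigger precedes the segment that changes — progressive assimilation.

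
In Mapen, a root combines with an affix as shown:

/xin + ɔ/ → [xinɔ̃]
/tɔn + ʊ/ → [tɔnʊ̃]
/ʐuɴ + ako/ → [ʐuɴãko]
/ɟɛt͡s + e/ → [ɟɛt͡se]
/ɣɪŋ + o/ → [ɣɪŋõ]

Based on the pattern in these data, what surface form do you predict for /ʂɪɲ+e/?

The data show progressive nasality assimilation (vowel nasalisation): /ɔ/ → [ɔ̃] after /n/; /ʊ/ → [ʊ̃] after /n/; /a/ → [ã] after /ɴ/; /o/ → [õ] after /ŋ/ — a vowel is nasalised by an immediately preceding nasal consonant.
No change occurs in [ɟɛt͡se] because the vowel at the boundary is adjacent to an oral consonant, not a nasal (/e/ next to /t͡s/).
/e/ sits next to the nasal /ɲ/ and is therefore nasalised to [ẽ].

[ʂɪɲẽ]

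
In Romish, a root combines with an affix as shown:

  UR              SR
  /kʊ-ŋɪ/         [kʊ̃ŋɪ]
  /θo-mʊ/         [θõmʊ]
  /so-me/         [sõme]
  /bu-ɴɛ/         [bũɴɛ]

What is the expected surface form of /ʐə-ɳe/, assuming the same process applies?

[ʐə̃ɳe]

The data show regressive nasality assimilation (vowel nasalisation): /ʊ/ → [ʊ̃] before /ŋ/; /o/ → [õ] before /m/; /u/ → [ũ] before /ɴ/ — a vowel is nasalised by an immediately following nasal consonant.
/ə/ sits next to the nasal /ɳ/ and is therefore nasalised to [ə̃].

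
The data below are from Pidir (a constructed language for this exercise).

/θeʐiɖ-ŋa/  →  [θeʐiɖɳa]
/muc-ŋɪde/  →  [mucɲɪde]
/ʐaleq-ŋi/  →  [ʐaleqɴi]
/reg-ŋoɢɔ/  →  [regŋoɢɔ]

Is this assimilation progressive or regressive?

Underlying /ŋ/ is realised as [ɳ] next to /ɖ/; /ɖ/ itself does not change.
/ŋ/ is velar while /ɖ/ is retroflex; the output [ɳ] is retroflex, matching the trigger — so the feature that spreads is place.
Checking the remaining alternations: /ŋ/ → [ɲ] after /c/ (velar → palatal, matching palatal); /ŋ/ → [ɴ] after /q/ (velar → uvular, matching uvular) — only place changes, and always toward the preceding segment.
Nothing changes in [regŋoɢɔ]: there the adjacent consonants already agree in place (/ŋ/ and /g/ are both velar), so this form is consistent with the same rule.
The trigger is the preceding segment, so the direction is progressive (perseverative).

progressive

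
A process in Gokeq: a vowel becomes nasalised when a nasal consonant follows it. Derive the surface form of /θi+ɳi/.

[θĩɳi]

The vowel /i/ is adjacent to the following nasal /ɳ/, so it acquires [+nasal] and surfaces as [ĩ].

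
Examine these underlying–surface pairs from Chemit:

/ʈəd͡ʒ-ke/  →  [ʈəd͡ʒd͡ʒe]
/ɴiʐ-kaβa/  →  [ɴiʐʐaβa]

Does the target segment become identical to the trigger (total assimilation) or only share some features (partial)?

total assimilation

Underlying /k/ is realised as [d͡ʒ] next to /d͡ʒ/; /d͡ʒ/ itself does not change.
The output [d͡ʒ] is identical to the trigger /d͡ʒ/ — every feature (place, manner, voicing) has been copied — so this is total assimilation.
The remaining alternation confirms this: /k/ → [ʐ] after /ʐ/ — in each case the output is a copy of the preceding consonant.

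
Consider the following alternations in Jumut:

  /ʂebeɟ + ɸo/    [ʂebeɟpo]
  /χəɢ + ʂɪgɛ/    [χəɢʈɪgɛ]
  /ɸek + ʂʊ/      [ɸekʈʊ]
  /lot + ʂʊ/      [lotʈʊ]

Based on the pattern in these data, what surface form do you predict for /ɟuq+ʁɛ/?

[ɟuqɢɛ]

The data show progressive manner assimilation: /ɸ/ → [p] after /ɟ/; /ʂ/ → [ʈ] after /ɢ/; /ʂ/ → [ʈ] after /k/; /ʂ/ → [ʈ] after /t/. In each pair only manner changes, matching the preceding consonant, while place and voice stay constant.
/ʁ/ is a voiced uvular fricative. The preceding trigger /q/ is a stop, so /ʁ/ must become a stop as well.
A voiced uvular stop is [ɢ], so the surface segment is [ɢ].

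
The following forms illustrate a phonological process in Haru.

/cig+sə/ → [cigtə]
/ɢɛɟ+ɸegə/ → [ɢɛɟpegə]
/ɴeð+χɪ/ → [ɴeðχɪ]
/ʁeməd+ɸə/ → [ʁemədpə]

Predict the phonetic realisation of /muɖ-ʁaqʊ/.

[muɖɢaqʊ]

The data show progressive manner assimilation: /s/ → [t] after /g/; /ɸ/ → [p] after /ɟ/; /ɸ/ → [p] after /d/. In each pair only manner changes, matching the preceding consonant, while place and voice stay constant.
No alternation appears in [ɴeðχɪ]: there the adjacent consonants already agree in manner (/χ/ and /ð/ are both fricatives), so this form is consistent with the same rule.
The rule targets /ʁ/ (voiced uvular fricative), which sits after the trigger /ɖ/ (stop).
A voiced uvular stop is [ɢ], so the surface segment is [ɢ].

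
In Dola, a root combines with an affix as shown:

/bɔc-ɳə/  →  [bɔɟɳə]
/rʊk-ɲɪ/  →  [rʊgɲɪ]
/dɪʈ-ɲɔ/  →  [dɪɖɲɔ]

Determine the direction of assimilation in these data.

Comparing underlying and surface forms, /c/ → [ɟ] is the alternation; the neighbouring /ɳ/ is constant.
/c/ is voiceless while /ɳ/ is voiced; the output [ɟ] is voiced, matching the trigger — so the feature that spreads is voicing.
Checking the remaining alternations: /k/ → [g] before /ɲ/ (voiceless → voiced, matching voiced); /ʈ/ → [ɖ] before /ɲ/ (voiceless → voiced, matching voiced) — only voicing changes, and always toward the following segment.
The trigger is the following segment, so the direction is regressive (anticipatory).

regressive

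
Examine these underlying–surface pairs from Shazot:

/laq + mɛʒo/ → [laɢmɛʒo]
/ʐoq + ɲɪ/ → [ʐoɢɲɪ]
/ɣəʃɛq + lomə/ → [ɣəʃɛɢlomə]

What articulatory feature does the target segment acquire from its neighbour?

voicing

Underlying /q/ is realised as [ɢ] next to /m/; /m/ itself does not change.
The change voiceless → voiced matches the voicing of the following /m/, identifying this as voicing assimilation.
The same holds elsewhere in the data: /q/ → [ɢ] before /ɲ/ (voiceless → voiced, matching voiced); /q/ → [ɢ] before /l/ (voiceless → voiced, matching voiced) — only voicing changes, and always toward the following segment.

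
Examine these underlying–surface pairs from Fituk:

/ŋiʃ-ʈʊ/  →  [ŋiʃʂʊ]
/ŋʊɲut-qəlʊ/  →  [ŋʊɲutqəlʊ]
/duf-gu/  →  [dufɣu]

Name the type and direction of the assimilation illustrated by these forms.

Comparing underlying and surface forms, /ʈ/ → [ʂ] is the alternation; the neighbouring /ʃ/ is constant.
/ʈ/ is a stop while /ʃ/ is a fricative; the output [ʂ] is a fricative, matching the trigger — so the feature that spreads is manner.
Place and voice are unchanged, so the assimilation is partial, not total.
Checking the remaining alternation: /g/ → [ɣ] after /f/ (stop → fricative, matching a fricative) — only manner changes, and always toward the preceding segment.
Nothing changes in [ŋʊɲutqəlʊ]: there the adjacent consonants already agree in manner (/q/ and /t/ are both stops), so this form is consistent with the same rule.
Since the segment that changes follows the conditioning segment, the assimilation is progressive.

progressive manner assimilation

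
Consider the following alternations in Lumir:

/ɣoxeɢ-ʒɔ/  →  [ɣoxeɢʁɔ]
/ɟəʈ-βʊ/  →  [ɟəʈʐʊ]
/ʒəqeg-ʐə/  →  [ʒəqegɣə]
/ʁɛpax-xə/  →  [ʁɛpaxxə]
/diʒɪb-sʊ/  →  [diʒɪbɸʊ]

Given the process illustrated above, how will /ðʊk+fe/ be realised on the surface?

[ðʊkxe]

The data show progressive place assimilation: /ʒ/ → [ʁ] after /ɢ/; /β/ → [ʐ] after /ʈ/; /ʐ/ → [ɣ] after /g/; /s/ → [ɸ] after /b/. In each pair only place changes, matching the preceding consonant, while manner and voice stay constant.
Nothing changes in [ʁɛpaxxə]: there the adjacent consonants already agree in place (/x/ and /x/ are both velar), so this form is consistent with the same rule.
The rule targets /f/ (voiceless labiodental fricative), which sits after the trigger /k/ (velar).
The voiceless velar fricative is [x], so /f/ → [x].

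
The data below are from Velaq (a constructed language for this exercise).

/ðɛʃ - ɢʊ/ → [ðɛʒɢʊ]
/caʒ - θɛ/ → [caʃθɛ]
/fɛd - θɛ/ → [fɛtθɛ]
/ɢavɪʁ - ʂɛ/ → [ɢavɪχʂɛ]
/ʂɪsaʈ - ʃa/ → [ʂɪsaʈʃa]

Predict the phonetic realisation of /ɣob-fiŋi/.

[ɣopfiŋi]

The data show regressive voicing assimilation: /ʃ/ → [ʒ] before /ɢ/; /ʒ/ → [ʃ] before /θ/; /d/ → [t] before /θ/; /ʁ/ → [χ] before /ʂ/. In each pair only voicing changes, matching the following consonant, while place and manner stay constant.
No alternation appears in [ʂɪsaʈʃa]: there the adjacent consonants already agree in voicing (/ʈ/ and /ʃ/ are both voiceless), so this form is consistent with the same rule.
The rule targets /b/ (voiced bilabial stop), which sits before the trigger /f/ (voiceless).
A voiceless bilabial stop is [p], so the surface segment is [p].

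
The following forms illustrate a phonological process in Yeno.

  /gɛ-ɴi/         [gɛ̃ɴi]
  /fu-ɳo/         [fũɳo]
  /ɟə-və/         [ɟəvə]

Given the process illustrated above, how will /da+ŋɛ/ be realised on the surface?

[dãŋɛ]

The data show regressive nasality assimilation (vowel nasalisation): /ɛ/ → [ɛ̃] before /ɴ/; /u/ → [ũ] before /ɳ/ — a vowel is nasalised by an immediately following nasal consonant.
No change occurs in [ɟəvə] because the vowel at the boundary is adjacent to an oral consonant, not a nasal (/ə/ next to /v/).
/a/ sits next to the nasal /ŋ/ and is therefore nasalised to [ã].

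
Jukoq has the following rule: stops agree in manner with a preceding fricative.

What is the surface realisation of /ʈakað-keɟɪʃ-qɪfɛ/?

The rule targets /k/ (voiceless velar stop), which sits after the trigger /ð/ (fricative).
Changing only its manner to fricative gives [x] — the voiceless velar fricative.
The same rule applies at the second boundary: /q/ → [χ] next to /ʃ/.

[ʈakaðxeɟɪʃχɪfɛ]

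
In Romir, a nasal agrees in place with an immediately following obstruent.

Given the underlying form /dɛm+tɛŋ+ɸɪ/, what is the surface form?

The rule targets /m/ (voiced bilabial nasal), which sits before the trigger /t/ (alveolar).
A voiced alveolar nasal is [n], so the surface segment is [n].
The same rule applies at the second boundary: /ŋ/ → [m] next to /ɸ/.

[dɛntɛmɸɪ]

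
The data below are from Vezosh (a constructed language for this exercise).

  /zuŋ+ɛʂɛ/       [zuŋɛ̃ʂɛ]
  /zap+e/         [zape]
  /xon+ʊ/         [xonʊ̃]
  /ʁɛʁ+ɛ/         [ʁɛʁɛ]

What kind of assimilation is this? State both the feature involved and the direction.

The vowel /ɛ/ surfaces as nasalised [ɛ̃] next to the preceding nasal /ŋ/ — it has acquired the [+nasal] feature of its neighbour.
Likewise in the remaining data: /ʊ/ → [ʊ̃] after /n/ — each time a vowel is nasalised next to a preceding nasal.
No change occurs in [zape], [ʁɛʁɛ] because the vowel at the boundary is adjacent to an oral consonant, not a nasal (/e/ next to /p/; /ɛ/ next to /ʁ/).
Because the conditioning nasal is to the left of the vowel that changes, the process is progressive (perseverative).

progressive nasality assimilation (vowel nasalisation)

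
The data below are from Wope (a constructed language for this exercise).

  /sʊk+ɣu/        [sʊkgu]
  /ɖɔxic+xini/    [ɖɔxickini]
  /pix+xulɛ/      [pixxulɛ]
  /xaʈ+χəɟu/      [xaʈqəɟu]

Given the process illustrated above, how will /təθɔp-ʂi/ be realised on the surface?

[təθɔpʈi]

The data show progressive manner assimilation: /ɣ/ → [g] after /k/; /x/ → [k] after /c/; /χ/ → [q] after /ʈ/. In each pair only manner changes, matching the preceding consonant, while place and voice stay constant.
No alternation appears in [pixxulɛ]: there the adjacent consonants already agree in manner (/x/ and /x/ are both fricatives), so this form is consistent with the same rule.
The rule targets /ʂ/ (voiceless retroflex fricative), which sits after the trigger /p/ (stop).
The voiceless retroflex stop is [ʈ], so /ʂ/ → [ʈ].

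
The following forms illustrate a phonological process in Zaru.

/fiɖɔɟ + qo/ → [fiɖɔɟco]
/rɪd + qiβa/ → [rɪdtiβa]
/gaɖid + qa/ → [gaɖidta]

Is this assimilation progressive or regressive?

progressive

Comparing underlying and surface forms, /q/ → [c] is the alternation; the neighbouring /ɟ/ is constant.
/q/ is uvular while /ɟ/ is palatal; the output [c] is palatal, matching the trigger — so the feature that spreads is place.
The other alternating form patterns the same way: /q/ → [t] after /d/ (uvular → alveolar, matching alveolar) — only place changes, and always toward the preceding segment.
Since the segment that changes follows the conditioning segment, the assimilation is progressive.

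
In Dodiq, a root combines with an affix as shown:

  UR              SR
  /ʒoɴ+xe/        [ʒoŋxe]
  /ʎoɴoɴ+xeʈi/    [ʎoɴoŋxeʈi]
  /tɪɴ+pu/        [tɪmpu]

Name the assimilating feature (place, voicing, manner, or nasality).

place

The segment that alternates is /ɴ/, which surfaces as [ŋ] when adjacent to /x/.
/ɴ/ is uvular while /x/ is velar; the output [ŋ] is velar, matching the trigger — so the feature that spreads is place.
Checking the remaining alternation: /ɴ/ → [m] before /p/ (uvular → bilabial, matching bilabial) — only place changes, and always toward the following segment.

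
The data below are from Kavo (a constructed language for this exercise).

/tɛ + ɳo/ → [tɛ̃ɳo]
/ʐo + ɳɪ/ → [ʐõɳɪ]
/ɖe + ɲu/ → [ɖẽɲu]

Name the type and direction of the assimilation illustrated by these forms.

regressive nasality assimilation (vowel nasalisation)

The vowel /ɛ/ surfaces as nasalised [ɛ̃] next to the following nasal /ɳ/ — it has acquired the [+nasal] feature of its neighbour.
The other forms show the same pattern: /o/ → [õ] before /ɳ/; /e/ → [ẽ] before /ɲ/ — each time a vowel is nasalised next to a following nasal.
Because the conditioning nasal is to the right of the vowel that changes, the process is regressive (anticipatory).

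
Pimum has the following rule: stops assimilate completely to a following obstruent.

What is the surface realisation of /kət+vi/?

/t/ is the segment targeted by the rule; it sits immediately before /v/, so it assimilates completely and surfaces as [v].

[kəvvi]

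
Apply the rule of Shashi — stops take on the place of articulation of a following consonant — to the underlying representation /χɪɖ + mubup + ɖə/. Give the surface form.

[χɪbmubuʈɖə]

The rule targets /ɖ/ (voiced retroflex stop), which sits before the trigger /m/ (bilabial).
Changing only its place to bilabial gives [b] — the voiced bilabial stop.
At the second juncture, /p/ likewise becomes [ʈ] adjacent to /ɖ/.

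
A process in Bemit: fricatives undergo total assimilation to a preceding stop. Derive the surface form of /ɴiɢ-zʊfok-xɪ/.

/z/ is the segment targeted by the rule; it sits immediately after /ɢ/, so it assimilates completely and surfaces as [ɢ].
At the second juncture, /x/ likewise becomes [k] adjacent to /k/.

[ɴiɢɢʊfokkɪ]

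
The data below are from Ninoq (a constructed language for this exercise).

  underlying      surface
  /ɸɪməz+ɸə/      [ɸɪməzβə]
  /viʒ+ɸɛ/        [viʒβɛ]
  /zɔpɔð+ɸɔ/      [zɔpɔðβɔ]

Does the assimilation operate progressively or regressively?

Underlying /ɸ/ is realised as [β] next to /z/; /z/ itself does not change.
The change voiceless → voiced matches the voicing of the preceding /z/, identifying this as voicing assimilation.
The other alternating forms pattern the same way: /ɸ/ → [β] after /ʒ/ (voiceless → voiced, matching voiced); /ɸ/ → [β] after /ð/ (voiceless → voiced, matching voiced) — only voicing changes, and always toward the preceding segment.
The trigger is the preceding segment, so the direction is progressive (perseverative).

progressive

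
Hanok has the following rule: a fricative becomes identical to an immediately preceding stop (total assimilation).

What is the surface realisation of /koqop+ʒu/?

/ʒ/ is the segment targeted by the rule; it sits immediately after /p/, so it assimilates completely and surfaces as [p].

[koqoppu]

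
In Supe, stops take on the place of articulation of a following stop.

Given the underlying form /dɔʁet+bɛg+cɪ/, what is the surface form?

[dɔʁepbɛɟcɪ]

/t/ is a voiceless alveolar stop. The following trigger /b/ is bilabial, so /t/ must become bilabial as well.
Changing only its place to bilabial gives [p] — the voiceless bilabial stop.
At the second juncture, /g/ likewise becomes [ɟ] adjacent to /c/.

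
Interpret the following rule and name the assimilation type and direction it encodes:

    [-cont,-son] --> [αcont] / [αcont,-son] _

progressive manner assimilation

The rule copies [cont] (continuancy) from the environment onto the target stops; since [±cont] encodes the stop/fricative manner contrast, the assimilating dimension is manner.
Since the environment is written before the underscore, the trigger precedes the target; the direction is progressive.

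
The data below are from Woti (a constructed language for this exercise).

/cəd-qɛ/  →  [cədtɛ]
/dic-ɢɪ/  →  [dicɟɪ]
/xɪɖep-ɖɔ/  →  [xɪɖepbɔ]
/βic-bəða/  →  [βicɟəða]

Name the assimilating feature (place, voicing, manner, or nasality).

place

The segment that alternates is /q/, which surfaces as [t] when adjacent to /d/.
/q/ is uvular while /d/ is alveolar; the output [t] is alveolar, matching the trigger — so the feature that spreads is place.
The same holds elsewhere in the data: /ɢ/ → [ɟ] after /c/ (uvular → palatal, matching palatal); /ɖ/ → [b] after /p/ (retroflex → bilabial, matching bilabial); /b/ → [ɟ] after /c/ (bilabial → palatal, matching palatal) — only place changes, and always toward the preceding segment.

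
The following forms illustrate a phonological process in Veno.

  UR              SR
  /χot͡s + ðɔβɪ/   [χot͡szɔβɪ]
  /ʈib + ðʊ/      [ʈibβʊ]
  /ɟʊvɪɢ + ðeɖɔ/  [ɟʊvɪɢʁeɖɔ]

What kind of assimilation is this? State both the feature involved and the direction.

Underlying /ð/ is realised as [z] next to /t͡s/; /t͡s/ itself does not change.
The change dental → alveolar matches the place of the preceding /t͡s/, identifying this as place assimilation.
Manner and voice are unchanged, so the assimilation is partial, not total.
The other alternating forms pattern the same way: /ð/ → [β] after /b/ (dental → bilabial, matching bilabial); /ð/ → [ʁ] after /ɢ/ (dental → uvular, matching uvular) — only place changes, and always toward the preceding segment.
Since the segment that changes follows the conditioning segment, the assimilation is progressive.

progressive place assimilation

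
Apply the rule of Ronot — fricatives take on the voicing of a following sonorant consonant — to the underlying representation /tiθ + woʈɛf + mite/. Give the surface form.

[tiðwoʈɛvmite]

The rule targets /θ/ (voiceless dental fricative), which sits before the trigger /w/ (voiced).
The voiced dental fricative is [ð], so /θ/ → [ð].
At the second juncture, /f/ likewise becomes [v] adjacent to /m/.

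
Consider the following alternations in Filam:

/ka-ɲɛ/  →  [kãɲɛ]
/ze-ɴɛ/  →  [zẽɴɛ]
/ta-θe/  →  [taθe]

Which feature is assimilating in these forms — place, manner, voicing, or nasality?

nasality

The vowel /a/ surfaces as nasalised [ã] next to the following nasal /ɲ/ — it has acquired the [+nasal] feature of its neighbour.
The other form shows the same pattern: /e/ → [ẽ] before /ɴ/ — each time a vowel is nasalised next to a following nasal.
No change occurs in [taθe] because the vowel at the boundary is adjacent to an oral consonant, not a nasal (/a/ next to /θ/).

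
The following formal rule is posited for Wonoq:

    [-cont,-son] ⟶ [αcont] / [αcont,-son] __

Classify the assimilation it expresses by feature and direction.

The rule copies [cont] (continuancy) from the environment onto the target stops; since [±cont] encodes the stop/fricative manner contrast, the assimilating dimension is manner.
Since the environment is written before the underscore, the trigger precedes the target; the direction is progressive.

progressive manner assimilation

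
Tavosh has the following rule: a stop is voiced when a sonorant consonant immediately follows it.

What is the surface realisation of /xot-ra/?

[xodra]

/t/ is a voiceless alveolar stop. The following trigger /r/ is voiced, so /t/ must become voiced as well.
Changing only its voicing to voiced gives [d] — the voiced alveolar stop.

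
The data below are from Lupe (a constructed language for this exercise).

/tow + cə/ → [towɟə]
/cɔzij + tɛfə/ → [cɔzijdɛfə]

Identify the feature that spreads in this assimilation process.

voicing

Comparing underlying and surface forms, /c/ → [ɟ] is the alternation; the neighbouring /w/ is constant.
/c/ is voiceless while /w/ is voiced; the output [ɟ] is voiced, matching the trigger — so the feature that spreads is voicing.
Checking the remaining alternation: /t/ → [d] after /j/ (voiceless → voiced, matching voiced) — only voicing changes, and always toward the preceding segment.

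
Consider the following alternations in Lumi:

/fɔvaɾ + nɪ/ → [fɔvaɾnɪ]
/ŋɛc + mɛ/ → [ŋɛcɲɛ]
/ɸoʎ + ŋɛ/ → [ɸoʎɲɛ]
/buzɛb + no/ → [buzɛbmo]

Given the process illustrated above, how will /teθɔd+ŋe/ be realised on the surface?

The data show progressive place assimilation: /m/ → [ɲ] after /c/; /ŋ/ → [ɲ] after /ʎ/; /n/ → [m] after /b/. In each pair only place changes, matching the preceding consonant, while manner and voice stay constant.
Nothing changes in [fɔvaɾnɪ]: there the adjacent consonants already agree in place (/n/ and /ɾ/ are both alveolar), so this form is consistent with the same rule.
The rule targets /ŋ/ (voiced velar nasal), which sits after the trigger /d/ (alveolar).
The voiced alveolar nasal is [n], so /ŋ/ → [n].

[teθɔdne]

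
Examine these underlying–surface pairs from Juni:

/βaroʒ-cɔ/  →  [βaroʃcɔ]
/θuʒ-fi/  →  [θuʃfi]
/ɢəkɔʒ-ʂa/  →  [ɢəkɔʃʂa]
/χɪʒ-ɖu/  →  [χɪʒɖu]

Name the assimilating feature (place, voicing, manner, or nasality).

voicing

Comparing underlying and surface forms, /ʒ/ → [ʃ] is the alternation; the neighbouring /c/ is constant.
/ʒ/ is voiced while /c/ is voiceless; the output [ʃ] is voiceless, matching the trigger — so the feature that spreads is voicing.
The other alternating forms pattern the same way: /ʒ/ → [ʃ] before /f/ (voiced → voiceless, matching voiceless); /ʒ/ → [ʃ] before /ʂ/ (voiced → voiceless, matching voiceless) — only voicing changes, and always toward the following segment.
Nothing changes in [χɪʒɖu]: there the adjacent consonants already agree in voicing (/ʒ/ and /ɖ/ are both voiced), so this form is consistent with the same rule.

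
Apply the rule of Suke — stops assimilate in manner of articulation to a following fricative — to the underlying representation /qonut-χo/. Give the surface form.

/t/ is a voiceless alveolar stop. The following trigger /χ/ is a fricative, so /t/ must become a fricative as well.
A voiceless alveolar fricative is [s], so the surface segment is [s].

[qonusχo]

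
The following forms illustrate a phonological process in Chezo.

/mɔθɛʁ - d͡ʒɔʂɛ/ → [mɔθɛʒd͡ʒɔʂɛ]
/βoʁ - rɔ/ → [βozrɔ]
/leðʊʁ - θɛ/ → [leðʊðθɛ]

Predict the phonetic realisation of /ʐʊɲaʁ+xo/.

The data show regressive place assimilation: /ʁ/ → [ʒ] before /d͡ʒ/; /ʁ/ → [z] before /r/; /ʁ/ → [ð] before /θ/. In each pair only place changes, matching the following consonant, while manner and voice stay constant.
/ʁ/ is a voiced uvular fricative. The following trigger /x/ is velar, so /ʁ/ must become velar as well.
The voiced velar fricative is [ɣ], so /ʁ/ → [ɣ].

[ʐʊɲaɣxo]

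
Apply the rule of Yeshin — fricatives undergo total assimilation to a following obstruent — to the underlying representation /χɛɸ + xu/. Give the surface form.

[χɛxxu]

/ɸ/ is the segment targeted by the rule; it sits immediately before /x/, so it assimilates completely and surfaces as [x].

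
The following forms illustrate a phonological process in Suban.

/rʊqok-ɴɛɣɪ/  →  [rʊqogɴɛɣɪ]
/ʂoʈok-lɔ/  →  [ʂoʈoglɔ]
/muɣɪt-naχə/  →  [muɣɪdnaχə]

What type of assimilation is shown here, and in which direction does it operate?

regressive voicing assimilation

Comparing underlying and surface forms, /k/ → [g] is the alternation; the neighbouring /ɴ/ is constant.
/k/ is voiceless while /ɴ/ is voiced; the output [g] is voiced, matching the trigger — so the feature that spreads is voicing.
Place and manner are unchanged, so the assimilation is partial, not total.
The same holds elsewhere in the data: /k/ → [g] before /l/ (voiceless → voiced, matching voiced); /t/ → [d] before /n/ (voiceless → voiced, matching voiced) — only voicing changes, and always toward the following segment.
Since the segment that changes precedes the conditioning segment, the assimilation is regressive.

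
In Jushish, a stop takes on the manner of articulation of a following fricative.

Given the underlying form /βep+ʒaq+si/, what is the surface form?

[βeɸʒaχsi]

/p/ is a voiceless bilabial stop. The following trigger /ʒ/ is a fricative, so /p/ must become a fricative as well.
Changing only its manner to fricative gives [ɸ] — the voiceless bilabial fricative.
The same rule applies at the second boundary: /q/ → [χ] next to /s/.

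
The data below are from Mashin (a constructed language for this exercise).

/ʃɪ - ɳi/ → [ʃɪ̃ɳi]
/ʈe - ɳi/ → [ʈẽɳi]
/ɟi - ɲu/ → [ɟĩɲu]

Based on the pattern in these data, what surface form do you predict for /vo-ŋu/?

[võŋu]

The data show regressive nasality assimilation (vowel nasalisation): /ɪ/ → [ɪ̃] before /ɳ/; /e/ → [ẽ] before /ɳ/; /i/ → [ĩ] before /ɲ/ — a vowel is nasalised by an immediately following nasal consonant.
The vowel /o/ is adjacent to the following nasal /ŋ/, so it acquires [+nasal] and surfaces as [õ].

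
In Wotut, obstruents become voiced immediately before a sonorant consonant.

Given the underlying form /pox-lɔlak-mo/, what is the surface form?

The rule targets /x/ (voiceless velar fricative), which sits before the trigger /l/ (voiced).
Changing only its voicing to voiced gives [ɣ] — the voiced velar fricative.
The same rule applies at the second boundary: /k/ → [g] next to /m/.

[poɣlɔlagmo]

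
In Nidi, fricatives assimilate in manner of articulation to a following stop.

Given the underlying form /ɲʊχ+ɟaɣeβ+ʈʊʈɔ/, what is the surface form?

The rule targets /χ/ (voiceless uvular fricative), which sits before the trigger /ɟ/ (stop).
The voiceless uvular stop is [q], so /χ/ → [q].
At the second juncture, /β/ likewise becomes [b] adjacent to /ʈ/.

[ɲʊqɟaɣebʈʊʈɔ]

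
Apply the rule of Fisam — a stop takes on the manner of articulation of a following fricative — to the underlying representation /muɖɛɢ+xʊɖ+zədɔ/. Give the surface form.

[muɖɛʁxʊʐzədɔ]

The rule targets /ɢ/ (voiced uvular stop), which sits before the trigger /x/ (fricative).
The voiced uvular fricative is [ʁ], so /ɢ/ → [ʁ].
The same rule applies at the second boundary: /ɖ/ → [ʐ] next to /z/.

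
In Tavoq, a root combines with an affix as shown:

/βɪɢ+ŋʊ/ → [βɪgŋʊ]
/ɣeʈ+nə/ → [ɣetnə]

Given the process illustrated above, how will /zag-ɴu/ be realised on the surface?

The data show regressive place assimilation: /ɢ/ → [g] before /ŋ/; /ʈ/ → [t] before /n/. In each pair only place changes, matching the following consonant, while manner and voice stay constant.
/g/ is a voiced velar stop. The following trigger /ɴ/ is uvular, so /g/ must become uvular as well.
A voiced uvular stop is [ɢ], so the surface segment is [ɢ].

[zaɢɴu]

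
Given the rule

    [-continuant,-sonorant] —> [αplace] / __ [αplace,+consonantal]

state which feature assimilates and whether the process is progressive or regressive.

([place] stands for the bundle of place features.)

regressive place assimilation

The rule copies the place features (abbreviated [place]) from the environment onto the target, so the assimilating feature is place.
Since the environment is written after the underscore, the trigger follows the target; the direction is regressive.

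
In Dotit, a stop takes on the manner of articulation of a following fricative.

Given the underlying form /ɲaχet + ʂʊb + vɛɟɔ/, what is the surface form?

[ɲaχesʂʊβvɛɟɔ]

The rule targets /t/ (voiceless alveolar stop), which sits before the trigger /ʂ/ (fricative).
Changing only its manner to fricative gives [s] — the voiceless alveolar fricative.
At the second juncture, /b/ likewise becomes [β] adjacent to /v/.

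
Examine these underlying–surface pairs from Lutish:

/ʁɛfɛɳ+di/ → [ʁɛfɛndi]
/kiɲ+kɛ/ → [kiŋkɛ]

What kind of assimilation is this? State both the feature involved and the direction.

regressive place assimilation

Underlying /ɳ/ is realised as [n] next to /d/; /d/ itself does not change.
The change retroflex → alveolar matches the place of the following /d/, identifying this as place assimilation.
Manner and voice are unchanged, so the assimilation is partial, not total.
The other alternating form patterns the same way: /ɲ/ → [ŋ] before /k/ (palatal → velar, matching velar) — only place changes, and always toward the following segment.
Since the segment that changes precedes the conditioning segment, the assimilation is regressive.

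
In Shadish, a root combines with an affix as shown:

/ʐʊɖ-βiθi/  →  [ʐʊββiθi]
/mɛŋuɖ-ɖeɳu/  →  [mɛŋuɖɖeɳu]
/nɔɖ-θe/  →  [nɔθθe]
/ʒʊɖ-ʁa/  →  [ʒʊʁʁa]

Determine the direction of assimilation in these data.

regressive

Comparing underlying and surface forms, /ɖ/ → [β] is the alternation; the neighbouring /β/ is constant.
The output [β] is identical to the trigger /β/ — every feature (place, manner, voicing) has been copied — so this is total assimilation.
The remaining alternations confirm this: /ɖ/ → [θ] before /θ/; /ɖ/ → [ʁ] before /ʁ/ — in each case the output is a copy of the following consonant.
In [mɛŋuɖɖeɳu] the two consonants at the boundary are already identical (/ɖ/ + /ɖ/), so the rule applies vacuously and nothing changes.
The trigger is the following segment, so the direction is regressive (anticipatory).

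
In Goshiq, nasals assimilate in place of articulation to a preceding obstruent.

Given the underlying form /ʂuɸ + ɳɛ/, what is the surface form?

/ɳ/ is a voiced retroflex nasal. The preceding trigger /ɸ/ is bilabial, so /ɳ/ must become bilabial as well.
The voiced bilabial nasal is [m], so /ɳ/ → [m].

[ʂuɸmɛ]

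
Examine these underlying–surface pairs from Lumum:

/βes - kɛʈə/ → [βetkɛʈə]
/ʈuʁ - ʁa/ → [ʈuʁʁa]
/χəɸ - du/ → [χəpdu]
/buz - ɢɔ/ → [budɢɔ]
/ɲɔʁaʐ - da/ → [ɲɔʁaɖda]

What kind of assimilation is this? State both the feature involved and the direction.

regressive manner assimilation

The segment that alternates is /s/, which surfaces as [t] when adjacent to /k/.
/s/ is a fricative while /k/ is a stop; the output [t] is a stop, matching the trigger — so the feature that spreads is manner.
Place and voice are unchanged, so the assimilation is partial, not total.
The same holds elsewhere in the data: /ɸ/ → [p] before /d/ (fricative → stop, matching a stop); /z/ → [d] before /ɢ/ (fricative → stop, matching a stop); /ʐ/ → [ɖ] before /d/ (fricative → stop, matching a stop) — only manner changes, and always toward the following segment.
Nothing changes in [ʈuʁʁa]: there the adjacent consonants already agree in manner (/ʁ/ and /ʁ/ are both fricatives), so this form is consistent with the same rule.
Since the segment that changes precedes the conditioning segment, the assimilation is regressive.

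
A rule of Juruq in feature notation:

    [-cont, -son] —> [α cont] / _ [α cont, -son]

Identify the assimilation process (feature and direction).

The shared variable α links the value of [cont] on the target to that of the neighbouring obstruent. [cont] distinguishes stops from fricatives — a manner-of-articulation feature — so this is manner assimilation.
Since the environment is written after the underscore, the trigger follows the target; the direction is regressive.

regressive manner assimilation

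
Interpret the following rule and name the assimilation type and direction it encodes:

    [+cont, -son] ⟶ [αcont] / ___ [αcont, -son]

regressive manner assimilation

The rule copies [cont] (continuancy) from the environment onto the target fricatives; since [±cont] encodes the stop/fricative manner contrast, the assimilating dimension is manner.
The conditioning segment sits to the right of the focus bar, meaning the trigger follows the segment that changes — regressive assimilation.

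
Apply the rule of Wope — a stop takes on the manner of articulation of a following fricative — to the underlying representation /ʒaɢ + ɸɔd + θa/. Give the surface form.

The rule targets /ɢ/ (voiced uvular stop), which sits before the trigger /ɸ/ (fricative).
A voiced uvular fricative is [ʁ], so the surface segment is [ʁ].
At the second juncture, /d/ likewise becomes [z] adjacent to /θ/.

[ʒaʁɸɔzθa]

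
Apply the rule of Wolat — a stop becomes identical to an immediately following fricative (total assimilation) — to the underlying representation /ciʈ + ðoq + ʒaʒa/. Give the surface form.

/ʈ/ is the segment targeted by the rule; it sits immediately before /ð/, so it assimilates completely and surfaces as [ð].
At the second juncture, /q/ likewise becomes [ʒ] adjacent to /ʒ/.

[ciððoʒʒaʒa]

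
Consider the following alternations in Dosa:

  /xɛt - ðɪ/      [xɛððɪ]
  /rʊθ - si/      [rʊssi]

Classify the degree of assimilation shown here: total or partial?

total assimilation

The segment that alternates is /t/, which surfaces as [ð] when adjacent to /ð/.
The output [ð] is identical to the trigger /ð/ — every feature (place, manner, voicing) has been copied — so this is total assimilation.
The other form behaves the same way: /θ/ → [s] before /s/ — in each case the output is a copy of the following consonant.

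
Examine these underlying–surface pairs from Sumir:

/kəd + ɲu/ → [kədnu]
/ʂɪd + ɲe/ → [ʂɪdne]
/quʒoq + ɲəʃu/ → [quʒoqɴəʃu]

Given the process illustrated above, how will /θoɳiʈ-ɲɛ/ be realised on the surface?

[θoɳiʈɳɛ]

The data show progressive place assimilation: /ɲ/ → [n] after /d/; /ɲ/ → [ɴ] after /q/. In each pair only place changes, matching the preceding consonant, while manner and voice stay constant.
The rule targets /ɲ/ (voiced palatal nasal), which sits after the trigger /ʈ/ (retroflex).
A voiced retroflex nasal is [ɳ], so the surface segment is [ɳ].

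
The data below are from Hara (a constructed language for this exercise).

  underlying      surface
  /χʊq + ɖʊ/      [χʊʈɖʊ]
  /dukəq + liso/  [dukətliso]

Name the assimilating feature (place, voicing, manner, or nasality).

place

Underlying /q/ is realised as [ʈ] next to /ɖ/; /ɖ/ itself does not change.
The change uvular → retroflex matches the place of the following /ɖ/, identifying this as place assimilation.
The same holds elsewhere in the data: /q/ → [t] before /l/ (uvular → alveolar, matching alveolar) — only place changes, and always toward the following segment.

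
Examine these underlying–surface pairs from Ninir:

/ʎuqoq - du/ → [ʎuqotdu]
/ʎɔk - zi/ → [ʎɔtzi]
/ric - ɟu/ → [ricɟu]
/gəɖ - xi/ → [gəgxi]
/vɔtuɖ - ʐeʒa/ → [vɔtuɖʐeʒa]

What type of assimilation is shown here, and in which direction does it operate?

regressive place assimilation

The segment that alternates is /q/, which surfaces as [t] when adjacent to /d/.
/q/ is uvular while /d/ is alveolar; the output [t] is alveolar, matching the trigger — so the feature that spreads is place.
Manner and voice are unchanged, so the assimilation is partial, not total.
Checking the remaining alternations: /k/ → [t] before /z/ (velar → alveolar, matching alveolar); /ɖ/ → [g] before /x/ (retroflex → velar, matching velar) — only place changes, and always toward the following segment.
No alternation appears in [ricɟu], [vɔtuɖʐeʒa]: there the adjacent consonants already agree in place (/c/ and /ɟ/ are both palatal; /ɖ/ and /ʐ/ are both retroflex), so these forms are consistent with the same rule.
Since the segment that changes precedes the conditioning segment, the assimilation is regressive.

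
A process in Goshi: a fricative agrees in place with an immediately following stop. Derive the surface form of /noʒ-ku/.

/ʒ/ is a voiced postalveolar fricative. The following trigger /k/ is velar, so /ʒ/ must become velar as well.
A voiced velar fricative is [ɣ], so the surface segment is [ɣ].

[noɣku]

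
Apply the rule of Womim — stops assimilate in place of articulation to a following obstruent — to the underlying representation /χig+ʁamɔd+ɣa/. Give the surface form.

The rule targets /g/ (voiced velar stop), which sits before the trigger /ʁ/ (uvular).
A voiced uvular stop is [ɢ], so the surface segment is [ɢ].
The same rule applies at the second boundary: /d/ → [g] next to /ɣ/.

[χiɢʁamɔgɣa]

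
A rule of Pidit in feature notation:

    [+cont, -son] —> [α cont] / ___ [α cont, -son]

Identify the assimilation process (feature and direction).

The shared variable α links the value of [cont] on the target to that of the neighbouring obstruent. [cont] distinguishes stops from fricatives — a manner-of-articulation feature — so this is manner assimilation.
The conditioning segment sits to the right of the focus bar, meaning the trigger follows the segment that changes — regressive assimilation.

regressive manner assimilation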